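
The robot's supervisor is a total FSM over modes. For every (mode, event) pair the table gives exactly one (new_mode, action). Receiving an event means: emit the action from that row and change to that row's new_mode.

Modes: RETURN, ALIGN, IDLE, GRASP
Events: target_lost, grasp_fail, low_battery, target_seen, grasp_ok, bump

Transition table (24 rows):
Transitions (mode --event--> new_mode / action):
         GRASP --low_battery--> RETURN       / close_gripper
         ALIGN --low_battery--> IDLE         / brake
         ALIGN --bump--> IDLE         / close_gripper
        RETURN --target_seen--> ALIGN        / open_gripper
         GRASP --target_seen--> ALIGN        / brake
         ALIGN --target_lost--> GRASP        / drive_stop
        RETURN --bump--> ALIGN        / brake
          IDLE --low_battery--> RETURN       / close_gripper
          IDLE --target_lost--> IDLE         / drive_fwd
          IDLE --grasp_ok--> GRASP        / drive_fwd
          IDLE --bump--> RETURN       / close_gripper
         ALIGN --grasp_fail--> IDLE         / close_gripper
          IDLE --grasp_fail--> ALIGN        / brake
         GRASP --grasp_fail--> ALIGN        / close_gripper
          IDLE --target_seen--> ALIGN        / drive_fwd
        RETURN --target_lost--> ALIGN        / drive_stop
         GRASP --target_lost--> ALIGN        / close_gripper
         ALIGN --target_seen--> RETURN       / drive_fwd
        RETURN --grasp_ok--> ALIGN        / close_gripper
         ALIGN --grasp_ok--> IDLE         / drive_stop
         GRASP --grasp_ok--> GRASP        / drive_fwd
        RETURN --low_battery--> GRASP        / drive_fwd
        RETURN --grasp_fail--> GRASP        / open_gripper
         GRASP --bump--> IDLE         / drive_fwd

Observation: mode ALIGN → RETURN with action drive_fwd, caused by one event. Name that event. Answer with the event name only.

try target_lost: (ALIGN, target_lost) → (GRASP, drive_stop)
try grasp_fail: (ALIGN, grasp_fail) → (IDLE, close_gripper)
try low_battery: (ALIGN, low_battery) → (IDLE, brake)
try target_seen: (ALIGN, target_seen) → (RETURN, drive_fwd)  ← matches
try grasp_ok: (ALIGN, grasp_ok) → (IDLE, drive_stop)
try bump: (ALIGN, bump) → (IDLE, close_gripper)

target_seen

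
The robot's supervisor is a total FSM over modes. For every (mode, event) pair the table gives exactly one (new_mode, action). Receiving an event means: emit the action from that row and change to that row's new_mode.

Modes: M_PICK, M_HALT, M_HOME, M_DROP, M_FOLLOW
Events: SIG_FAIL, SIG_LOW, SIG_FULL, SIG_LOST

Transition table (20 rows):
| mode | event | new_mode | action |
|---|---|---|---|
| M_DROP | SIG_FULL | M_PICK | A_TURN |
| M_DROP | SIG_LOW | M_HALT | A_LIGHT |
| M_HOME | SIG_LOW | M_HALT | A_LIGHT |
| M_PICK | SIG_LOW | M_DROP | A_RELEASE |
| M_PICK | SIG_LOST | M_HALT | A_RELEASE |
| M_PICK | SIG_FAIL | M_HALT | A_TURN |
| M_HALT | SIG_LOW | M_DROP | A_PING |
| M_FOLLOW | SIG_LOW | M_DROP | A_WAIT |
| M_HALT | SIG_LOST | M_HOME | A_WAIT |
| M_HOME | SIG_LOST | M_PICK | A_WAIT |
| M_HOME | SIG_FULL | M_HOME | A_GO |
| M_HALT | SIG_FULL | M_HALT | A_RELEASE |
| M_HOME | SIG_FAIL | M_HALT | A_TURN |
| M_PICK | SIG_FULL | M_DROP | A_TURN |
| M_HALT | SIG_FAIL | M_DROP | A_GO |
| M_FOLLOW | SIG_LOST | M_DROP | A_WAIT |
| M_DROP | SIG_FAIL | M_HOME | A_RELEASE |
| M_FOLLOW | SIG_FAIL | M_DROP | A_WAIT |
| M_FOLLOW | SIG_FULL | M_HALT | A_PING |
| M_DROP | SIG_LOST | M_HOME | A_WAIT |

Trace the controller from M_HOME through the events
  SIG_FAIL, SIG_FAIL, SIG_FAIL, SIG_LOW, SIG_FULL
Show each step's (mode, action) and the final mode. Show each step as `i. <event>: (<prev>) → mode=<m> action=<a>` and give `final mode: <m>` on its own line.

1. SIG_FAIL: (M_HOME) → mode=M_HALT action=A_TURN
2. SIG_FAIL: (M_HALT) → mode=M_DROP action=A_GO
3. SIG_FAIL: (M_DROP) → mode=M_HOME action=A_RELEASE
4. SIG_LOW: (M_HOME) → mode=M_HALT action=A_LIGHT
5. SIG_FULL: (M_HALT) → mode=M_HALT action=A_RELEASE

final mode: M_HALT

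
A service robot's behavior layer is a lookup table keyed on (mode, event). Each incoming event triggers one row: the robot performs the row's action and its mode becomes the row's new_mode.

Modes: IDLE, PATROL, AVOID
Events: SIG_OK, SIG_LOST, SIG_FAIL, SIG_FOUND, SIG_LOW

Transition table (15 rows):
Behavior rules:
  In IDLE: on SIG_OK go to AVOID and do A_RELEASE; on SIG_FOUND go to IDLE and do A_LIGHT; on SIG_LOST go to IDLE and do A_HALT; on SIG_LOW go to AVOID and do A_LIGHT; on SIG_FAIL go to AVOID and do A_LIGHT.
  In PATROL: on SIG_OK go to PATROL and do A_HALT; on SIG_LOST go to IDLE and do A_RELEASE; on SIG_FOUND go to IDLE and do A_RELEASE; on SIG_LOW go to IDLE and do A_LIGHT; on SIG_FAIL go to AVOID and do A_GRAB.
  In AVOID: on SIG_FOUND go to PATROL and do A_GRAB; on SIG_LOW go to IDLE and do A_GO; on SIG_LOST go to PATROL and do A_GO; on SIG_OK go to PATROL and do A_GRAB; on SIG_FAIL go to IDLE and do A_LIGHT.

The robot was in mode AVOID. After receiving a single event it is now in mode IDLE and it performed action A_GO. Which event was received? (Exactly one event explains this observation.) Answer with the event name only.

try SIG_OK: (AVOID, SIG_OK) → (PATROL, A_GRAB)
try SIG_LOST: (AVOID, SIG_LOST) → (PATROL, A_GO)
try SIG_FAIL: (AVOID, SIG_FAIL) → (IDLE, A_LIGHT)
try SIG_FOUND: (AVOID, SIG_FOUND) → (PATROL, A_GRAB)
try SIG_LOW: (AVOID, SIG_LOW) → (IDLE, A_GO)  ← matches

SIG_LOW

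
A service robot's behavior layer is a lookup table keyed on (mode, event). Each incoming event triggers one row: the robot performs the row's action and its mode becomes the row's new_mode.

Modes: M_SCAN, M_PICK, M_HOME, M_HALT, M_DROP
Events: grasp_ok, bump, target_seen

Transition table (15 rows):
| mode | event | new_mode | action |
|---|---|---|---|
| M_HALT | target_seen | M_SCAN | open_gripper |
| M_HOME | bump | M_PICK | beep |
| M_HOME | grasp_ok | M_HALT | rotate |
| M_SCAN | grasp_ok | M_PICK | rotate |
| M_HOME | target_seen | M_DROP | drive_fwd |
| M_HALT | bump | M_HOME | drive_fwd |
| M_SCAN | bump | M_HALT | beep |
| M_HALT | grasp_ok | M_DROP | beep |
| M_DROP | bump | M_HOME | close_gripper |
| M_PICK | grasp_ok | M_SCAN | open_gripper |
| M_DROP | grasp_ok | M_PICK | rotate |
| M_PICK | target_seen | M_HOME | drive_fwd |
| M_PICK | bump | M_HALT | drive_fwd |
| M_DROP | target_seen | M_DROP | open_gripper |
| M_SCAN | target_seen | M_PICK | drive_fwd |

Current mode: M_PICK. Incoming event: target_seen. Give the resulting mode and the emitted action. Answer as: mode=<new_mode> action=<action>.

current mode = M_PICK; filter table to that mode:
  (M_PICK, grasp_ok) → (M_SCAN, open_gripper)
  (M_PICK, target_seen) → (M_HOME, drive_fwd)  ← event matches
  (M_PICK, bump) → (M_HALT, drive_fwd)
event = target_seen selects (M_HOME, drive_fwd)

mode=M_HOME action=drive_fwd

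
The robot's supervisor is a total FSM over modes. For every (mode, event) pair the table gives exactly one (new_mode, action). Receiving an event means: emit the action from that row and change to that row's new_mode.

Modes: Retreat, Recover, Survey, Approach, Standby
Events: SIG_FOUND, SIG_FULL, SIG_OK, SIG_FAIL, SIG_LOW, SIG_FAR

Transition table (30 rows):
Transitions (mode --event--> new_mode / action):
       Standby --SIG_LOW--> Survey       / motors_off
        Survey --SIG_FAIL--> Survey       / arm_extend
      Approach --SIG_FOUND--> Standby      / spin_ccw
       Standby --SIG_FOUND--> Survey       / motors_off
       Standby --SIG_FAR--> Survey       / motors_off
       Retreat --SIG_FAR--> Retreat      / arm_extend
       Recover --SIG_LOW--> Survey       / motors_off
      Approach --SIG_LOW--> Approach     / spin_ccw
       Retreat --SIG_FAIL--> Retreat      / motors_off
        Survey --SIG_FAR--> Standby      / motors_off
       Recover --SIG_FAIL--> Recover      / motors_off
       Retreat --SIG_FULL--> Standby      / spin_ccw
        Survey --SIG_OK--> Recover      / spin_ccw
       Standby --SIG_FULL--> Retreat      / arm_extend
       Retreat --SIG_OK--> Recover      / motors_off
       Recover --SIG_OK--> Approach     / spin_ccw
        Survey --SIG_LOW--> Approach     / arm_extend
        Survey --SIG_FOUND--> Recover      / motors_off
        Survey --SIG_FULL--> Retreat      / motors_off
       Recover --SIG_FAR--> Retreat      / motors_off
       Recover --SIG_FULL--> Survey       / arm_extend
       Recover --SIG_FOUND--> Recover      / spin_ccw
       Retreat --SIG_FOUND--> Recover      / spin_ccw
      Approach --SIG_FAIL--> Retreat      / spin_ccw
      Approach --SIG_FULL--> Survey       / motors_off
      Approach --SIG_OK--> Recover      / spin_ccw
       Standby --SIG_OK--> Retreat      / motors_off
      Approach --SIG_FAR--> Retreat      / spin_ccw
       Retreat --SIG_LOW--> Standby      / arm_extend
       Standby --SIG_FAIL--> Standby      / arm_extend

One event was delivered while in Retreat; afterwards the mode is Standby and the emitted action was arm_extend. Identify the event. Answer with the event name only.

SIG_LOW

try SIG_FOUND: (Retreat, SIG_FOUND) → (Recover, spin_ccw)
try SIG_FULL: (Retreat, SIG_FULL) → (Standby, spin_ccw)
try SIG_OK: (Retreat, SIG_OK) → (Recover, motors_off)
try SIG_FAIL: (Retreat, SIG_FAIL) → (Retreat, motors_off)
try SIG_LOW: (Retreat, SIG_LOW) → (Standby, arm_extend)  ← matches
try SIG_FAR: (Retreat, SIG_FAR) → (Retreat, arm_extend)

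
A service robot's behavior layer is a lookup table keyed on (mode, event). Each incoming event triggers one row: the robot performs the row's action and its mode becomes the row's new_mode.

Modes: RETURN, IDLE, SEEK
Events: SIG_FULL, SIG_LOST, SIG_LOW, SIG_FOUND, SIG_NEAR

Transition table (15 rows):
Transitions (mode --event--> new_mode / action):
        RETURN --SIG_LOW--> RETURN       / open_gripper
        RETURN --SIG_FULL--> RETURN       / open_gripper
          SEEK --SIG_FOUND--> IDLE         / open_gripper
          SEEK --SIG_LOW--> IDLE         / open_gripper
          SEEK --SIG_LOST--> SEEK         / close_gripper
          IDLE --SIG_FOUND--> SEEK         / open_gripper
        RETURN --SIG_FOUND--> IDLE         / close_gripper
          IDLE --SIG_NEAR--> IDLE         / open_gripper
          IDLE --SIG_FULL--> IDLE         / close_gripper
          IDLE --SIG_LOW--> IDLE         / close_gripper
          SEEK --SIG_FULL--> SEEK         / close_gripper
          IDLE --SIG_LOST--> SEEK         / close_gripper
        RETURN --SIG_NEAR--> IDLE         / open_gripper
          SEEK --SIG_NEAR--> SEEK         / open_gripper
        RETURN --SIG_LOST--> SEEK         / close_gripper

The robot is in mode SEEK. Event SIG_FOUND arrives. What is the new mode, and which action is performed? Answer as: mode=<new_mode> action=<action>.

current mode = SEEK; filter table to that mode:
  (SEEK, SIG_FOUND) → (IDLE, open_gripper)  ← event matches
  (SEEK, SIG_LOW) → (IDLE, open_gripper)
  (SEEK, SIG_LOST) → (SEEK, close_gripper)
  (SEEK, SIG_FULL) → (SEEK, close_gripper)
  (SEEK, SIG_NEAR) → (SEEK, open_gripper)
event = SIG_FOUND selects (IDLE, open_gripper)

mode=IDLE action=open_gripper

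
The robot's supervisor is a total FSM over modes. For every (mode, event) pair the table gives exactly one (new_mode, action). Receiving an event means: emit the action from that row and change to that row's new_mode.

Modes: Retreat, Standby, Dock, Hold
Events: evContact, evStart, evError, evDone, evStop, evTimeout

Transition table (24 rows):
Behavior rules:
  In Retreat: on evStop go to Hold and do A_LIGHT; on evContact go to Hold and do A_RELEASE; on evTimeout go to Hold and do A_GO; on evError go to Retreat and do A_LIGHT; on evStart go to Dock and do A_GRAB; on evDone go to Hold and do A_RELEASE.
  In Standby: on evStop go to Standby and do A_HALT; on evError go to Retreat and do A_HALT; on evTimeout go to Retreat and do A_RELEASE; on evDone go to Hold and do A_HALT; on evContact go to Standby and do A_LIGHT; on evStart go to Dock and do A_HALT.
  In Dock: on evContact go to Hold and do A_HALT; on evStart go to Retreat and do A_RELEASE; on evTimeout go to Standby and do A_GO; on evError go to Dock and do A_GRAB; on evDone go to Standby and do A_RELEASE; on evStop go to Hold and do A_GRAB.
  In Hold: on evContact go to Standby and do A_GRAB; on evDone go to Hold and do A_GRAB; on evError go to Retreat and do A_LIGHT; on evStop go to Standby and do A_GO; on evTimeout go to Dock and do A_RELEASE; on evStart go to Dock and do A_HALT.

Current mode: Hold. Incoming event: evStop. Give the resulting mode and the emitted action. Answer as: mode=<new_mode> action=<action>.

mode=Standby action=A_GO

current mode = Hold; filter table to that mode:
  (Hold, evContact) → (Standby, A_GRAB)
  (Hold, evDone) → (Hold, A_GRAB)
  (Hold, evError) → (Retreat, A_LIGHT)
  (Hold, evStop) → (Standby, A_GO)  ← event matches
  (Hold, evTimeout) → (Dock, A_RELEASE)
  (Hold, evStart) → (Dock, A_HALT)
event = evStop selects (Standby, A_GO)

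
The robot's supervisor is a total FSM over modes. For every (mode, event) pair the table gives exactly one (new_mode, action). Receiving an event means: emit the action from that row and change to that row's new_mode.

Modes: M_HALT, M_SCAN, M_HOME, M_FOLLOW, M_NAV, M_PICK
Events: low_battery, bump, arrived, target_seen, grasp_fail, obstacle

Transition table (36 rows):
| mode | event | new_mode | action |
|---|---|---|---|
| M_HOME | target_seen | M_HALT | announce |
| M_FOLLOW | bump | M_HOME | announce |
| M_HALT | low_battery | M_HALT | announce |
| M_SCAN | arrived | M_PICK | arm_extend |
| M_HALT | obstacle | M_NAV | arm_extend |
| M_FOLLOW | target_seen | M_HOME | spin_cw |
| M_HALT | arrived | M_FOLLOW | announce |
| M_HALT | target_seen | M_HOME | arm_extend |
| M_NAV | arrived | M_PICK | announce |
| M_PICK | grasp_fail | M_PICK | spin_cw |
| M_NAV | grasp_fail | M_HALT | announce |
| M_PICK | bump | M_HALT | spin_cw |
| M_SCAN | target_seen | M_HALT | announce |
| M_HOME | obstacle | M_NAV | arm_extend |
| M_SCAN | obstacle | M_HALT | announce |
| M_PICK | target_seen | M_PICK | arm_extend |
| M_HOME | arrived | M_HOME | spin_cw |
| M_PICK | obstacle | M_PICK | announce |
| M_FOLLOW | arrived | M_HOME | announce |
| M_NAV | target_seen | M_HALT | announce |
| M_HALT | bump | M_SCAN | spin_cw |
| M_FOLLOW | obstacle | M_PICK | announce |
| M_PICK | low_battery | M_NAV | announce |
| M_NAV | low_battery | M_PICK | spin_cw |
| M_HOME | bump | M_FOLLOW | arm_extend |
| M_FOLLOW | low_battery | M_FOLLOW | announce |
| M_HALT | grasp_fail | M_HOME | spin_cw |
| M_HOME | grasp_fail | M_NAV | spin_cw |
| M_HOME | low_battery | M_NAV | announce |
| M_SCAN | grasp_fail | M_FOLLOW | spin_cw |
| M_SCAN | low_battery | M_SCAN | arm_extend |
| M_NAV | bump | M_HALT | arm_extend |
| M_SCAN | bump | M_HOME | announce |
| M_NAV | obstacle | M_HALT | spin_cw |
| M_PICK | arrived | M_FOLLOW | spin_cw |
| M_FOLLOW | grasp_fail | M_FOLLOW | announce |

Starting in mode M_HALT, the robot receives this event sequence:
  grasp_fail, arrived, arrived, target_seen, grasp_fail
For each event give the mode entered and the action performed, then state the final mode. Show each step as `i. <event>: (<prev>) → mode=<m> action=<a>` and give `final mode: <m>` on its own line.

final mode: M_HOME

1. grasp_fail: (M_HALT) → mode=M_HOME action=spin_cw
2. arrived: (M_HOME) → mode=M_HOME action=spin_cw
3. arrived: (M_HOME) → mode=M_HOME action=spin_cw
4. target_seen: (M_HOME) → mode=M_HALT action=announce
5. grasp_fail: (M_HALT) → mode=M_HOME action=spin_cw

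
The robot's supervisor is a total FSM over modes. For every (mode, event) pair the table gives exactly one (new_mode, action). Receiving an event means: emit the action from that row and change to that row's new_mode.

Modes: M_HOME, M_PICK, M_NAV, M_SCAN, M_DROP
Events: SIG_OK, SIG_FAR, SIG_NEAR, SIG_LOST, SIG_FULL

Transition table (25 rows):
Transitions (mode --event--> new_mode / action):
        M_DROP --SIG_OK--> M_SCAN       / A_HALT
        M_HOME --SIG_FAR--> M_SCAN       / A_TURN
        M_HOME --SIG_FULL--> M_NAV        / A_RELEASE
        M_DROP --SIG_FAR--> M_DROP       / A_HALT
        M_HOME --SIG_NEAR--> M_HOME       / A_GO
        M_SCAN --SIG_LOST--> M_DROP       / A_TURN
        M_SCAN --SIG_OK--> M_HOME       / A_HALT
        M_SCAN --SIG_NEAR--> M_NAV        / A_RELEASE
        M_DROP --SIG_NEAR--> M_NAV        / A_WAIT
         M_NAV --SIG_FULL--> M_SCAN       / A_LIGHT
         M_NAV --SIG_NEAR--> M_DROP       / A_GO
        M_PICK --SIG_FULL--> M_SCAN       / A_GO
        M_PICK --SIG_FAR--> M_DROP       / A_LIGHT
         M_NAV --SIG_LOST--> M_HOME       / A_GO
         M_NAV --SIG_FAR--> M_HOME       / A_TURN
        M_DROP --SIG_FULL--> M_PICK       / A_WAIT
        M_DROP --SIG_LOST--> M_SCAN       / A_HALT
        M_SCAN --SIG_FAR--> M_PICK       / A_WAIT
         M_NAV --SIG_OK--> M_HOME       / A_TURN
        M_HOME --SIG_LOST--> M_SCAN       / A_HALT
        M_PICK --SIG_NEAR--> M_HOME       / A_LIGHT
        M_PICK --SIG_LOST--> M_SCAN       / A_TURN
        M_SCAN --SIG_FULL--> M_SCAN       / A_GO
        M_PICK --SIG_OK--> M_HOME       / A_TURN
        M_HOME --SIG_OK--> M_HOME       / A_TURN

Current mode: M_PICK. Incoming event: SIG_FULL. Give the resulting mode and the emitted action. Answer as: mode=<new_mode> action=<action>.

current mode = M_PICK; filter table to that mode:
  (M_PICK, SIG_FULL) → (M_SCAN, A_GO)  ← event matches
  (M_PICK, SIG_FAR) → (M_DROP, A_LIGHT)
  (M_PICK, SIG_NEAR) → (M_HOME, A_LIGHT)
  (M_PICK, SIG_LOST) → (M_SCAN, A_TURN)
  (M_PICK, SIG_OK) → (M_HOME, A_TURN)
event = SIG_FULL selects (M_SCAN, A_GO)

mode=M_SCAN action=A_GO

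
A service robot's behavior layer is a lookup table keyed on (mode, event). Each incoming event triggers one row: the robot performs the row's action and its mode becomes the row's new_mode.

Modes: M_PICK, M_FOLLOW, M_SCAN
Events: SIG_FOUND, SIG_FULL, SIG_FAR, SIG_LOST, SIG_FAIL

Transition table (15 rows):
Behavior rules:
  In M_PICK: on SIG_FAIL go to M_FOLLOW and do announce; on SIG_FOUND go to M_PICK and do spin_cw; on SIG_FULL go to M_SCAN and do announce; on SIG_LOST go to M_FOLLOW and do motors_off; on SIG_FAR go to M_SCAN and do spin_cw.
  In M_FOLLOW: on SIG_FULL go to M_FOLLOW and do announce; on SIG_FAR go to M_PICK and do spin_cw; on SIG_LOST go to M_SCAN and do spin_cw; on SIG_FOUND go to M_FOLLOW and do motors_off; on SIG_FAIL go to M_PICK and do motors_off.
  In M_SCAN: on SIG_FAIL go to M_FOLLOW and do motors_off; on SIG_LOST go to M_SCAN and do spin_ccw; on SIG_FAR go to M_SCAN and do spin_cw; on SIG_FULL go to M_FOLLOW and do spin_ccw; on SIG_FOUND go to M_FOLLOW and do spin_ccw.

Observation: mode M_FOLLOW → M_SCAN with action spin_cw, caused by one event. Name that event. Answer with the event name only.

SIG_LOST

try SIG_FOUND: (M_FOLLOW, SIG_FOUND) → (M_FOLLOW, motors_off)
try SIG_FULL: (M_FOLLOW, SIG_FULL) → (M_FOLLOW, announce)
try SIG_FAR: (M_FOLLOW, SIG_FAR) → (M_PICK, spin_cw)
try SIG_LOST: (M_FOLLOW, SIG_LOST) → (M_SCAN, spin_cw)  ← matches
try SIG_FAIL: (M_FOLLOW, SIG_FAIL) → (M_PICK, motors_off)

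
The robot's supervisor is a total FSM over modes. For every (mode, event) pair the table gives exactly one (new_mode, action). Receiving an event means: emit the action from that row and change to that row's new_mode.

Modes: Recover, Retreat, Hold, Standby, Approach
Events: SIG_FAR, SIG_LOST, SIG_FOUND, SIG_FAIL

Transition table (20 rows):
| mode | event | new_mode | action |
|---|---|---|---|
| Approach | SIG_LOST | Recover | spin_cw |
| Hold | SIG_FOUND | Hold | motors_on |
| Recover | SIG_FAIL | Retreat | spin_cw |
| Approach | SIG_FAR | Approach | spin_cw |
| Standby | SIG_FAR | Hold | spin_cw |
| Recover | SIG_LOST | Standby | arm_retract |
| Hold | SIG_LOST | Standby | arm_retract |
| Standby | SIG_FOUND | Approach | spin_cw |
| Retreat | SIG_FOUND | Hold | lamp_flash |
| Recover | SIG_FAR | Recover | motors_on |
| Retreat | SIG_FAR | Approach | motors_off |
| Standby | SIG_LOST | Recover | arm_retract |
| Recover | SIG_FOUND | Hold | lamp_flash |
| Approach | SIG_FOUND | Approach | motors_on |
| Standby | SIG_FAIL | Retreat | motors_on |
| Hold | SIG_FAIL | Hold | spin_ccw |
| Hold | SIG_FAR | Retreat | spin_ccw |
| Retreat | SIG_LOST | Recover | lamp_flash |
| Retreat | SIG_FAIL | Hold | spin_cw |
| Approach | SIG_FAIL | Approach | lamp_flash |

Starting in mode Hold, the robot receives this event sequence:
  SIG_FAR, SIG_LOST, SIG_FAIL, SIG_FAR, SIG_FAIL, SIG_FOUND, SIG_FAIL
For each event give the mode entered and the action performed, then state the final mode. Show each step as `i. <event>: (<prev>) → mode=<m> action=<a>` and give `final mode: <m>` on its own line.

1. SIG_FAR: (Hold) → mode=Retreat action=spin_ccw
2. SIG_LOST: (Retreat) → mode=Recover action=lamp_flash
3. SIG_FAIL: (Recover) → mode=Retreat action=spin_cw
4. SIG_FAR: (Retreat) → mode=Approach action=motors_off
5. SIG_FAIL: (Approach) → mode=Approach action=lamp_flash
6. SIG_FOUND: (Approach) → mode=Approach action=motors_on
7. SIG_FAIL: (Approach) → mode=Approach action=lamp_flash

final mode: Approach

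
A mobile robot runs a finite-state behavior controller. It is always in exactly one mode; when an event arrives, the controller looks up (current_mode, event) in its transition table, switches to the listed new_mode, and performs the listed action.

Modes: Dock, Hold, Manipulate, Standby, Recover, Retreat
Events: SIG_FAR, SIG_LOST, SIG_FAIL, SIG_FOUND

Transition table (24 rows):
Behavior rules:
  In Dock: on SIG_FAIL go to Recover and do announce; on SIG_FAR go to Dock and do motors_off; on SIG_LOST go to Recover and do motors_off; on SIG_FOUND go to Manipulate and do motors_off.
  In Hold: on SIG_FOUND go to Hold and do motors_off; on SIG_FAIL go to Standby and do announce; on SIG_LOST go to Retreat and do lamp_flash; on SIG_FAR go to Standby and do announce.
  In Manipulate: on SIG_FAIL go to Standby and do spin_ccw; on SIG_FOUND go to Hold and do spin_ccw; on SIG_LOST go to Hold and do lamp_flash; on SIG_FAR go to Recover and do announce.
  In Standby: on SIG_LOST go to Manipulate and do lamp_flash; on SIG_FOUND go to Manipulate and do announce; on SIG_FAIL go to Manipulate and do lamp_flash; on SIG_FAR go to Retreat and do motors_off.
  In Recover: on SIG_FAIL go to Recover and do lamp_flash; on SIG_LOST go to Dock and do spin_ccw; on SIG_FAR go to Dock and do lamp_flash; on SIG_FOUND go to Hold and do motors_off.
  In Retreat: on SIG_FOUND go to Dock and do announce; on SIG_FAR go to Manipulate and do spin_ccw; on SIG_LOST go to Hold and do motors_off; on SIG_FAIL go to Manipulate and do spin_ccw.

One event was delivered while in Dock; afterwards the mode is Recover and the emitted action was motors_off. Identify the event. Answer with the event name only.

SIG_LOST

try SIG_FAR: (Dock, SIG_FAR) → (Dock, motors_off)
try SIG_LOST: (Dock, SIG_LOST) → (Recover, motors_off)  ← matches
try SIG_FAIL: (Dock, SIG_FAIL) → (Recover, announce)
try SIG_FOUND: (Dock, SIG_FOUND) → (Manipulate, motors_off)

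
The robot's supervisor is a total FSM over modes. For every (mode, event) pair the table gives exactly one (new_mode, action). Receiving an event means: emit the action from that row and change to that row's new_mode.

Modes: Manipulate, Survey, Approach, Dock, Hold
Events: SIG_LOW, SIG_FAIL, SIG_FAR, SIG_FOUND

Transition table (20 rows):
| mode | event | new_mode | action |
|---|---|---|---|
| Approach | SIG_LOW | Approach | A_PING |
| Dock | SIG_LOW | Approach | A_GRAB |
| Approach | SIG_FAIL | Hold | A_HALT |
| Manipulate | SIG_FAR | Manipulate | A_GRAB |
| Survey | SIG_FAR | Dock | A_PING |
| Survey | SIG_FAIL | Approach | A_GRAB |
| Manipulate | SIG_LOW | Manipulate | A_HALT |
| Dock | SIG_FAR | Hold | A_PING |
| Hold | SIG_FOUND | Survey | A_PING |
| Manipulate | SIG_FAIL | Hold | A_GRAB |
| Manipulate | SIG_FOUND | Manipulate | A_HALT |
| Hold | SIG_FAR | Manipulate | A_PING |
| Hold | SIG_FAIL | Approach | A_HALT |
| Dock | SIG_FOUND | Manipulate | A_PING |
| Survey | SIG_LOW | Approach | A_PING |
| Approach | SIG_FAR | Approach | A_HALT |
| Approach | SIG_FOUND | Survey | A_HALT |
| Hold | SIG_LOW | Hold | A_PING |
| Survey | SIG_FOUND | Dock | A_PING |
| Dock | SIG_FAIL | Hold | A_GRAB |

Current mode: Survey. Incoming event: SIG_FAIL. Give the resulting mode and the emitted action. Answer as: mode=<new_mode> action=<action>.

mode=Approach action=A_GRAB

current mode = Survey; filter table to that mode:
  (Survey, SIG_FAR) → (Dock, A_PING)
  (Survey, SIG_FAIL) → (Approach, A_GRAB)  ← event matches
  (Survey, SIG_LOW) → (Approach, A_PING)
  (Survey, SIG_FOUND) → (Dock, A_PING)
event = SIG_FAIL selects (Approach, A_GRAB)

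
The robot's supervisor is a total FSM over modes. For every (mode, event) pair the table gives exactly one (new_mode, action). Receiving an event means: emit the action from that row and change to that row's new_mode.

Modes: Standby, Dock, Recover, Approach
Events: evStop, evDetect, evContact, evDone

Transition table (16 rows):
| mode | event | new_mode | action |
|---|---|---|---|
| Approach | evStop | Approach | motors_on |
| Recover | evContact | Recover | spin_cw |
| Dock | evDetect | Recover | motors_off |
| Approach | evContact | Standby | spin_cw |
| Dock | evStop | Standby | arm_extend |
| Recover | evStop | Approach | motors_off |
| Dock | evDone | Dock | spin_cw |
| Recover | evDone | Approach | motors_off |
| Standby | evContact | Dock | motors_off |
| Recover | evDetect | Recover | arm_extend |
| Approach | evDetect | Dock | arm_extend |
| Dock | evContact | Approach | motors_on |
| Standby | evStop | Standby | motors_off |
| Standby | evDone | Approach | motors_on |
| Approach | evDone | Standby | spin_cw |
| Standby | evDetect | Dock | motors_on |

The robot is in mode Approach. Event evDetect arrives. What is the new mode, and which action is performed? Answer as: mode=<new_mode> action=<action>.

current mode = Approach; filter table to that mode:
  (Approach, evStop) → (Approach, motors_on)
  (Approach, evContact) → (Standby, spin_cw)
  (Approach, evDetect) → (Dock, arm_extend)  ← event matches
  (Approach, evDone) → (Standby, spin_cw)
event = evDetect selects (Dock, arm_extend)

mode=Dock action=arm_extend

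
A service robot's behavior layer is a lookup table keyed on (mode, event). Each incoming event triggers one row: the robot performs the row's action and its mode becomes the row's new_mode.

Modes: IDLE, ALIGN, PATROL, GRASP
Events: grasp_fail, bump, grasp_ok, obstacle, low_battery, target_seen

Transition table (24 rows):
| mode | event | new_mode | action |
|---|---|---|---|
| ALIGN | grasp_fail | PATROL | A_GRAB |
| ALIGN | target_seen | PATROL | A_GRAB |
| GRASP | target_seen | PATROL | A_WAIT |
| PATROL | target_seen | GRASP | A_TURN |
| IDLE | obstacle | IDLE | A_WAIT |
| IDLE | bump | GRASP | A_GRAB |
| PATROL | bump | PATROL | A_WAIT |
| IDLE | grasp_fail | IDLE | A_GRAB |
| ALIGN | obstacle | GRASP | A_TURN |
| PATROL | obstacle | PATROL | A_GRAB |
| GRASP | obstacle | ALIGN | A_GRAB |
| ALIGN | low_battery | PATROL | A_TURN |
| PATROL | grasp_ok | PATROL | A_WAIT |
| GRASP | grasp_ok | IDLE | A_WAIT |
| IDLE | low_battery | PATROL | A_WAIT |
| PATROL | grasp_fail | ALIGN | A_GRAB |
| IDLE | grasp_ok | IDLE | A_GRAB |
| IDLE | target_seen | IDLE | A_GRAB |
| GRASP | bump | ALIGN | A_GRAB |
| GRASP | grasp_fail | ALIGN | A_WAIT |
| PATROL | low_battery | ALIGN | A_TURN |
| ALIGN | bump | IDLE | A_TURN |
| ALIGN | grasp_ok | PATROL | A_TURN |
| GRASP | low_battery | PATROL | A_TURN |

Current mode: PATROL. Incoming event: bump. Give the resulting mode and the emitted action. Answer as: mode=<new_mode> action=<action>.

current mode = PATROL; filter table to that mode:
  (PATROL, target_seen) → (GRASP, A_TURN)
  (PATROL, bump) → (PATROL, A_WAIT)  ← event matches
  (PATROL, obstacle) → (PATROL, A_GRAB)
  (PATROL, grasp_ok) → (PATROL, A_WAIT)
  (PATROL, grasp_fail) → (ALIGN, A_GRAB)
  (PATROL, low_battery) → (ALIGN, A_TURN)
event = bump selects (PATROL, A_WAIT)

mode=PATROL action=A_WAIT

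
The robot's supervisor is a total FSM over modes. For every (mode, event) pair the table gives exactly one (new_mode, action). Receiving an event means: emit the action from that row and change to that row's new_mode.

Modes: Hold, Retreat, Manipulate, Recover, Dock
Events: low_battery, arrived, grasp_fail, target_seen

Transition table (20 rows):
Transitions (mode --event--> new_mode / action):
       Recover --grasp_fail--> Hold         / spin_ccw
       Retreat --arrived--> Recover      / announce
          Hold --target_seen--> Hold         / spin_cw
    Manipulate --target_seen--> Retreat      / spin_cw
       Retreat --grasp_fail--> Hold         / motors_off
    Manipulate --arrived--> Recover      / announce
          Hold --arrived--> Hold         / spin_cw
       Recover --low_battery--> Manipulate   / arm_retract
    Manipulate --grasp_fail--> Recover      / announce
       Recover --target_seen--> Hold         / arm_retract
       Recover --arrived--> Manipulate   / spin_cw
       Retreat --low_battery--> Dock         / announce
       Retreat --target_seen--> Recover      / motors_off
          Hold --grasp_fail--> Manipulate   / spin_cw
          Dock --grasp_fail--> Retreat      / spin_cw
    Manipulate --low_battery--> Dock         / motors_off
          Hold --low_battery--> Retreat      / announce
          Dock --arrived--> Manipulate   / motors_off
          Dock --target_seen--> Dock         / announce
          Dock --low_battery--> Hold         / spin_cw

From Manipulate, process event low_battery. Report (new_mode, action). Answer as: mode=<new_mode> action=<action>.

mode=Dock action=motors_off

current mode = Manipulate; filter table to that mode:
  (Manipulate, target_seen) → (Retreat, spin_cw)
  (Manipulate, arrived) → (Recover, announce)
  (Manipulate, grasp_fail) → (Recover, announce)
  (Manipulate, low_battery) → (Dock, motors_off)  ← event matches
event = low_battery selects (Dock, motors_off)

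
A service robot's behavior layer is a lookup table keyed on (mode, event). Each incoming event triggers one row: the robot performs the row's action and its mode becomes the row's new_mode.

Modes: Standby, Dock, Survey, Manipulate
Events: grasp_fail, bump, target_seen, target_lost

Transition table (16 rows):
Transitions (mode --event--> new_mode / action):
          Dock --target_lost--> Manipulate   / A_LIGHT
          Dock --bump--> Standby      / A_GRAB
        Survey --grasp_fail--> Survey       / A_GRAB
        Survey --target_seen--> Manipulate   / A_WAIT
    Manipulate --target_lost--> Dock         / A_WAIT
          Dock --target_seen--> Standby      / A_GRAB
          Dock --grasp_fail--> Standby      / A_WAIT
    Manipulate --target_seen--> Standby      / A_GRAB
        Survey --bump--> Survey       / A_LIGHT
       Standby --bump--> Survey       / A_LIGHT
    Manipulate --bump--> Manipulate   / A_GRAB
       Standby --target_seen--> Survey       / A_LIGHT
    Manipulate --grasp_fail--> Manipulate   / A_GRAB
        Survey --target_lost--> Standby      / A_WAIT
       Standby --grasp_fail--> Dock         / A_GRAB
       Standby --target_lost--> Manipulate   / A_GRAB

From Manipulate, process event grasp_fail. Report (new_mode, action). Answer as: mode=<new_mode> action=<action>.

current mode = Manipulate; filter table to that mode:
  (Manipulate, target_lost) → (Dock, A_WAIT)
  (Manipulate, target_seen) → (Standby, A_GRAB)
  (Manipulate, bump) → (Manipulate, A_GRAB)
  (Manipulate, grasp_fail) → (Manipulate, A_GRAB)  ← event matches
event = grasp_fail selects (Manipulate, A_GRAB)

mode=Manipulate action=A_GRAB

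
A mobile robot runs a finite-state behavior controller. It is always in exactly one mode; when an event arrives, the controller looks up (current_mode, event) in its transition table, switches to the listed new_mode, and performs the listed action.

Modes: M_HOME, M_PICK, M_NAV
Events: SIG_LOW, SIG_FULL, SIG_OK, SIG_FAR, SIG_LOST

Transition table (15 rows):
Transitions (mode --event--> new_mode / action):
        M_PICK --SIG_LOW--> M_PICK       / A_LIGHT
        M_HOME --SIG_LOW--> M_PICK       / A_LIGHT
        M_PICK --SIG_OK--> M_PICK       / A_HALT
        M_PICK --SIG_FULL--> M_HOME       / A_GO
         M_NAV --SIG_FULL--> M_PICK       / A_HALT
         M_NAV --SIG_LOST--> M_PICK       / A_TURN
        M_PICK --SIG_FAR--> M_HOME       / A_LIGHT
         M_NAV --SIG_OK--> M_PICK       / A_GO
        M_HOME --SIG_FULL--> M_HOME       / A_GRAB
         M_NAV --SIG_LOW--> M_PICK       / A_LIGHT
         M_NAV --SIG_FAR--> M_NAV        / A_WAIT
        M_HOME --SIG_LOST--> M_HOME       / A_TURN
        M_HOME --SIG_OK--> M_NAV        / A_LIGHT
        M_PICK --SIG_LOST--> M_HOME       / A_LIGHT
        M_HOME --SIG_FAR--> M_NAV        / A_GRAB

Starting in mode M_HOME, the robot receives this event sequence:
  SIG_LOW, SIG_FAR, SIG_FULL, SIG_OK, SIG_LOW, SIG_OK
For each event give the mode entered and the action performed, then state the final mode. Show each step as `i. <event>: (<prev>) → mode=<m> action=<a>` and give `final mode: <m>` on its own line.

1. SIG_LOW: (M_HOME) → mode=M_PICK action=A_LIGHT
2. SIG_FAR: (M_PICK) → mode=M_HOME action=A_LIGHT
3. SIG_FULL: (M_HOME) → mode=M_HOME action=A_GRAB
4. SIG_OK: (M_HOME) → mode=M_NAV action=A_LIGHT
5. SIG_LOW: (M_NAV) → mode=M_PICK action=A_LIGHT
6. SIG_OK: (M_PICK) → mode=M_PICK action=A_HALT

final mode: M_PICK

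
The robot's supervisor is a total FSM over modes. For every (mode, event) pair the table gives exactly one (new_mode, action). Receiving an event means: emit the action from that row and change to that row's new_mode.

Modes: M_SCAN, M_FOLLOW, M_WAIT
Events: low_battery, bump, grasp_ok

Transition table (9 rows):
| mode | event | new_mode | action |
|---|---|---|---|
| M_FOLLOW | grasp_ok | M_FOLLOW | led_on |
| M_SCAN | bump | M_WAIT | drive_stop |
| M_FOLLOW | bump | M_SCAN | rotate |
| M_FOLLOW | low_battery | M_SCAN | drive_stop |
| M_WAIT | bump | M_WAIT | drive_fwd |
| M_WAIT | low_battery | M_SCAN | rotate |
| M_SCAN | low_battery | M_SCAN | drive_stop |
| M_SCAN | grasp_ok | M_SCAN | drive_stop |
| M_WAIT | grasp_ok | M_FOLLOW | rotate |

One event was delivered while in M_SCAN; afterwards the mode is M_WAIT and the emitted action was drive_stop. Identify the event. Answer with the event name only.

try low_battery: (M_SCAN, low_battery) → (M_SCAN, drive_stop)
try bump: (M_SCAN, bump) → (M_WAIT, drive_stop)  ← matches
try grasp_ok: (M_SCAN, grasp_ok) → (M_SCAN, drive_stop)

bump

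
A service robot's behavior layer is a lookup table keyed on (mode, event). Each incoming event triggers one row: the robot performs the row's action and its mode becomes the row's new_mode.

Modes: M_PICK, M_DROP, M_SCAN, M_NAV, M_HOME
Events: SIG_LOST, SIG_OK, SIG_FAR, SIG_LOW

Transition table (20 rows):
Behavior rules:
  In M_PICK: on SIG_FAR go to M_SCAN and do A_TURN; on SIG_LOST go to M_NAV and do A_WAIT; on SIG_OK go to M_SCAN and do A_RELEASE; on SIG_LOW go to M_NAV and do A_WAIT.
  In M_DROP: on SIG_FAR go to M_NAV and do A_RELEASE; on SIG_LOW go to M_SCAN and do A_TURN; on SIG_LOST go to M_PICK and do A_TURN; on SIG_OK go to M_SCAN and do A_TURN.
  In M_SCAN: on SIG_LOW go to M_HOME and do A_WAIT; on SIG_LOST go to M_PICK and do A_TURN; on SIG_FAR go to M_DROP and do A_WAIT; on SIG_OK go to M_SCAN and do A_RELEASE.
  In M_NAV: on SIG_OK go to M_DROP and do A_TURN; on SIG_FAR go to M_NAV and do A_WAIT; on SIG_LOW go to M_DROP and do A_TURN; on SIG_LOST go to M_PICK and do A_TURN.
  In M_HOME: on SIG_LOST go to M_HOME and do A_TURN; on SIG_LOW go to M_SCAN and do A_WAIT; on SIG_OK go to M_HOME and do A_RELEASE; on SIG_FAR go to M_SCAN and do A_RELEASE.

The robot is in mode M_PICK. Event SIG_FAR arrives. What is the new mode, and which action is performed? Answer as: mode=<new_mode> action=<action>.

mode=M_SCAN action=A_TURN

current mode = M_PICK; filter table to that mode:
  (M_PICK, SIG_FAR) → (M_SCAN, A_TURN)  ← event matches
  (M_PICK, SIG_LOST) → (M_NAV, A_WAIT)
  (M_PICK, SIG_OK) → (M_SCAN, A_RELEASE)
  (M_PICK, SIG_LOW) → (M_NAV, A_WAIT)
event = SIG_FAR selects (M_SCAN, A_TURN)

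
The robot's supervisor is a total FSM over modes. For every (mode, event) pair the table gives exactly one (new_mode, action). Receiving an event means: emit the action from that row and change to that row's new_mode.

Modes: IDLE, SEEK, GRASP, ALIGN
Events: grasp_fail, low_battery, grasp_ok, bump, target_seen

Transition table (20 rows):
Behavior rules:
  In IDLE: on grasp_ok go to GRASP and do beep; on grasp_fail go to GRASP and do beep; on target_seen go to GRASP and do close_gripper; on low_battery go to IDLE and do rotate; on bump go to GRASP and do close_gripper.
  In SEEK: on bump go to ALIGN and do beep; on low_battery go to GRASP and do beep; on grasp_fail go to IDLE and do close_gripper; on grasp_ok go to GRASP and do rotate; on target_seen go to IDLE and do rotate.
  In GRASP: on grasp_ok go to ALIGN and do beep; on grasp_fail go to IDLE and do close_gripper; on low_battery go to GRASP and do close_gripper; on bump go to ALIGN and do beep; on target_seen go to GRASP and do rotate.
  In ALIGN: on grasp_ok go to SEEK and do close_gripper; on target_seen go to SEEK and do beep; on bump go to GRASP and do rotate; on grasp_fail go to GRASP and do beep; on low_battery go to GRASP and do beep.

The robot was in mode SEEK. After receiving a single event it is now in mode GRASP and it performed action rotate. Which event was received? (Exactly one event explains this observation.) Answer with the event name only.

try grasp_fail: (SEEK, grasp_fail) → (IDLE, close_gripper)
try low_battery: (SEEK, low_battery) → (GRASP, beep)
try grasp_ok: (SEEK, grasp_ok) → (GRASP, rotate)  ← matches
try bump: (SEEK, bump) → (ALIGN, beep)
try target_seen: (SEEK, target_seen) → (IDLE, rotate)

grasp_ok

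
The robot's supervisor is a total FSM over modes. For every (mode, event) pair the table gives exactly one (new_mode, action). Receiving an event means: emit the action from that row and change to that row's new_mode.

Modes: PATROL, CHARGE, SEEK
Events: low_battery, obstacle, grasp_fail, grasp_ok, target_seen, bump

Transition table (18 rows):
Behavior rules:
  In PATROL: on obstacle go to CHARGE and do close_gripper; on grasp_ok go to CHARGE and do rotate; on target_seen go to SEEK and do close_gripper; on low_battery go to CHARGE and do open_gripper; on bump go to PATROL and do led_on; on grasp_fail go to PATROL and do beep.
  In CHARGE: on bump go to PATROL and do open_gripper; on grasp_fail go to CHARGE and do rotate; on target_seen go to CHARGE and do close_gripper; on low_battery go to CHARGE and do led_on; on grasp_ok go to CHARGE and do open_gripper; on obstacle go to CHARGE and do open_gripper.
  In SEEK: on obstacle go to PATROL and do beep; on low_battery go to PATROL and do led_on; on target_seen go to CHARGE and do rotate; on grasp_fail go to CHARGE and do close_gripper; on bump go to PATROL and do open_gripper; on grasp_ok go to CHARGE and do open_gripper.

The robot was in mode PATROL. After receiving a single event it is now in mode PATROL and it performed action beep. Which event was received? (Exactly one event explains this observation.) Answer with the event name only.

grasp_fail

try low_battery: (PATROL, low_battery) → (CHARGE, open_gripper)
try obstacle: (PATROL, obstacle) → (CHARGE, close_gripper)
try grasp_fail: (PATROL, grasp_fail) → (PATROL, beep)  ← matches
try grasp_ok: (PATROL, grasp_ok) → (CHARGE, rotate)
try target_seen: (PATROL, target_seen) → (SEEK, close_gripper)
try bump: (PATROL, bump) → (PATROL, led_on)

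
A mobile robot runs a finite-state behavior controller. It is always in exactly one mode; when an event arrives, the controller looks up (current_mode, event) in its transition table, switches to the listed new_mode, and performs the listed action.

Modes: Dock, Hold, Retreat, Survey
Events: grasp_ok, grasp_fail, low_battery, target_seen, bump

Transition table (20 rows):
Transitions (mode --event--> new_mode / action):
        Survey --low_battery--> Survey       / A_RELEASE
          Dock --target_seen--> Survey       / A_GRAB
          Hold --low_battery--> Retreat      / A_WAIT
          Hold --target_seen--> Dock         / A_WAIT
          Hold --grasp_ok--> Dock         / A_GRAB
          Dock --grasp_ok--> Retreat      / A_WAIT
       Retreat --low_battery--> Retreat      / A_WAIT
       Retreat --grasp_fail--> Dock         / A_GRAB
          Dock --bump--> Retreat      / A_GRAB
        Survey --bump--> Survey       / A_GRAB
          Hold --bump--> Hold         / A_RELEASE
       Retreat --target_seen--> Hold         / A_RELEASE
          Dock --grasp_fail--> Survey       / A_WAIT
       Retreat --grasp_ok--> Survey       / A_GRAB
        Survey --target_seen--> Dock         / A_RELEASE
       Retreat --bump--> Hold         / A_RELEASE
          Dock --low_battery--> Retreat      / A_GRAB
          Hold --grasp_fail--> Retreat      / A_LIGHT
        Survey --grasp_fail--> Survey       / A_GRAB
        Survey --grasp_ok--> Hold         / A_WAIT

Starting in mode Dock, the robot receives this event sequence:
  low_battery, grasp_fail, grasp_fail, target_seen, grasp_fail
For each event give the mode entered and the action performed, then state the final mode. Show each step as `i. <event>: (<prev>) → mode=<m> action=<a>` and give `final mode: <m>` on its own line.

1. low_battery: (Dock) → mode=Retreat action=A_GRAB
2. grasp_fail: (Retreat) → mode=Dock action=A_GRAB
3. grasp_fail: (Dock) → mode=Survey action=A_WAIT
4. target_seen: (Survey) → mode=Dock action=A_RELEASE
5. grasp_fail: (Dock) → mode=Survey action=A_WAIT

final mode: Survey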